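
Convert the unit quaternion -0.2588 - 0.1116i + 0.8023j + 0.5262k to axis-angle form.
axis = (-0.1155, 0.8306, 0.5448), θ = 7π/6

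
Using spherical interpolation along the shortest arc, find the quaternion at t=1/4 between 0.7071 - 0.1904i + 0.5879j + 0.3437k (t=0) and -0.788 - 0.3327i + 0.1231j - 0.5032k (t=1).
0.7937 - 0.0569i + 0.4359j + 0.4204k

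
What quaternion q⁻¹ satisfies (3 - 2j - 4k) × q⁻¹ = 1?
0.1034 + 0.069j + 0.1379k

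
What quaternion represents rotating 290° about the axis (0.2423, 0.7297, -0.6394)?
-0.8192 + 0.139i + 0.4185j - 0.3667k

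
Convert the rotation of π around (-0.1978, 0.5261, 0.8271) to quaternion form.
-0.1978i + 0.5261j + 0.8271k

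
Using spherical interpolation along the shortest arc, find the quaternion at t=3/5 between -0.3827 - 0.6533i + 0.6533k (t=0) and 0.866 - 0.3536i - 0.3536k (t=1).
-0.8108 - 0.0752i + 0.5805k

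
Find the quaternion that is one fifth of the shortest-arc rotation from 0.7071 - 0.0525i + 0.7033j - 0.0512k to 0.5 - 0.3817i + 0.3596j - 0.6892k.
0.7042 - 0.1298i + 0.6694j - 0.1979k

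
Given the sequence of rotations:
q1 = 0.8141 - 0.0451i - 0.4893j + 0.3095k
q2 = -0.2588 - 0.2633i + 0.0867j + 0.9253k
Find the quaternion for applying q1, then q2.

q2 · q1 = -0.4665 + 0.2769i + 0.237j + 0.8059k
-0.4665 + 0.2769i + 0.237j + 0.8059k


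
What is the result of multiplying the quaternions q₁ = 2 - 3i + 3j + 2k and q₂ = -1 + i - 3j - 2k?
14 + 5i - 13j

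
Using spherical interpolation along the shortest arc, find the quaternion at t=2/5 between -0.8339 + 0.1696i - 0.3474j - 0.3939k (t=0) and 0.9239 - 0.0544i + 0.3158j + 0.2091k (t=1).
-0.8759 + 0.1243i - 0.337j - 0.3221k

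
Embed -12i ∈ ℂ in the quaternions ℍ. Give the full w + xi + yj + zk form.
0 - 12i + 0j + 0k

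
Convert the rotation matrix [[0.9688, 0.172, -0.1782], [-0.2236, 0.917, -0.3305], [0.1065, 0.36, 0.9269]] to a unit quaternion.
0.9763 + 0.1768i - 0.0729j - 0.1013k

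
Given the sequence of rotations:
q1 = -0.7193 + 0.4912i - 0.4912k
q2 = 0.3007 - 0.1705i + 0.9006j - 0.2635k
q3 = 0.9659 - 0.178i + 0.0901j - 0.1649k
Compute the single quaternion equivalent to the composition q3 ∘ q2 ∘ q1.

q2 · q1 = -0.262 - 0.172i - 0.861j - 0.4005k
q3 · q2 · q1 = -0.2721 - 0.2976i - 0.8982j - 0.1749k
-0.2721 - 0.2976i - 0.8982j - 0.1749k


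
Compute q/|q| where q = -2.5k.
-k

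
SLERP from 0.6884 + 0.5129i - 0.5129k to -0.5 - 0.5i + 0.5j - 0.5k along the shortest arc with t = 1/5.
0.7357 + 0.5809i - 0.1286j - 0.3237k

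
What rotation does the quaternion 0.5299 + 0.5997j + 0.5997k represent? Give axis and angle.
axis = (0, √2/2, √2/2), θ = 116°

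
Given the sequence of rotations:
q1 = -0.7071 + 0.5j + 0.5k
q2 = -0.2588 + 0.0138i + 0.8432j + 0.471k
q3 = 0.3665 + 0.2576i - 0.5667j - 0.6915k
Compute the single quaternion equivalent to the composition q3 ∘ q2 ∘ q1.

q2 · q1 = -0.4741 + 0.1763i - 0.7325j - 0.4555k
q3 · q2 · q1 = -0.9493 - 0.3059i - 0.0044j + 0.0721k
-0.9493 - 0.3059i - 0.0044j + 0.0721k


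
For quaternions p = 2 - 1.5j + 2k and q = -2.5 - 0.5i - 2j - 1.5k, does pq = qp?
No: pq = -5 + 5.25i - 1.25j - 8.75k ≠ -5 - 7.25i + 0.75j - 7.25k = qp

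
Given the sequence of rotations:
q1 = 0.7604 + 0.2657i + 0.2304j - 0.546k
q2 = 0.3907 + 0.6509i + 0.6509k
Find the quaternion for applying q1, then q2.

q2 · q1 = 0.4795 + 0.4488i + 0.6184j + 0.4316k
0.4795 + 0.4488i + 0.6184j + 0.4316k


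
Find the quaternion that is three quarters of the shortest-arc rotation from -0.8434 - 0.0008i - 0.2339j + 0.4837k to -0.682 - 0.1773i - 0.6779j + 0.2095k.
-0.747 - 0.1366i - 0.5831j + 0.2887k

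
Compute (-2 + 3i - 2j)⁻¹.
-0.1176 - 0.1765i + 0.1176j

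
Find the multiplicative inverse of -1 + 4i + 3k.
-0.0385 - 0.1538i - 0.1154k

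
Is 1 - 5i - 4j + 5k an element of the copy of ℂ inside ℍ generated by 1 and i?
No. The quaternion 1 - 5i - 4j + 5k has j-coefficient y = -4 and k-coefficient z = 5, not both zero, so it does not lie in the complex subalgebra spanned by 1 and i.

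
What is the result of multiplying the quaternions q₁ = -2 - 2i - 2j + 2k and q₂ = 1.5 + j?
-1 - 5i - 5j + k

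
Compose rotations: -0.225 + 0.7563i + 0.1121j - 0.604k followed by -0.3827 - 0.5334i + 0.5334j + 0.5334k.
0.7519 - 0.5514i - 0.0817j - 0.3521k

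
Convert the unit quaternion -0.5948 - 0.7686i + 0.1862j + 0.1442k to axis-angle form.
axis = (-0.9561, 0.2316, 0.1794), θ = 253°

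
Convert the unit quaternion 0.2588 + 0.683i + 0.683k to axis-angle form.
axis = (√2/2, 0, √2/2), θ = 5π/6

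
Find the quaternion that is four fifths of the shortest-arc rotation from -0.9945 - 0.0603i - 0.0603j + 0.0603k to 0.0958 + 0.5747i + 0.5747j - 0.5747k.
-0.3616 - 0.5383i - 0.5383j + 0.5383k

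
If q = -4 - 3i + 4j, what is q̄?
-4 + 3i - 4j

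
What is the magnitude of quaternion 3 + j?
√10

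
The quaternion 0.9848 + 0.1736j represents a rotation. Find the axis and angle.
axis = (0, 1, 0), θ = 20°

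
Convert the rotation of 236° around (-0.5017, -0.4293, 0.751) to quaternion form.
-0.4695 - 0.443i - 0.379j + 0.6631k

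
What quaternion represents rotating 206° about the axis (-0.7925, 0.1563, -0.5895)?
-0.225 - 0.7722i + 0.1523j - 0.5744k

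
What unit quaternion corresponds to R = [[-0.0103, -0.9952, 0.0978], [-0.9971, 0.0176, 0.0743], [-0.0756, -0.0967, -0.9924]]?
0.061 - 0.7008i + 0.7107j - 0.0079k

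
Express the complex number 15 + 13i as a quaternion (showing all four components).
15 + 13i + 0j + 0k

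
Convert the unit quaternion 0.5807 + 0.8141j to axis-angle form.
axis = (0, 1, 0), θ = 109°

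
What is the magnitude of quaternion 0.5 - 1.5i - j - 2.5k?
3.122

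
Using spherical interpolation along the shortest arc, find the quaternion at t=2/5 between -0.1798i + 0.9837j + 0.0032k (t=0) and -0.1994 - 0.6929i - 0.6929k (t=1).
-0.11 - 0.5205i + 0.7568j - 0.3797k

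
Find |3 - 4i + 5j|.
√50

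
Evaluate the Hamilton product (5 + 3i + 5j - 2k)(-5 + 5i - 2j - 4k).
-38 - 14i - 33j - 41k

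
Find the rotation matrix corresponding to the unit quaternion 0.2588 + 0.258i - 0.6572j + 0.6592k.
[[-0.7329, -0.6803, 0], [0.0021, -0.0022, -1], [0.6803, -0.7329, 0.003]]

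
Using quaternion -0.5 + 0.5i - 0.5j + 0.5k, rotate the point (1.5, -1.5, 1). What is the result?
(1, -1.5, 1.5)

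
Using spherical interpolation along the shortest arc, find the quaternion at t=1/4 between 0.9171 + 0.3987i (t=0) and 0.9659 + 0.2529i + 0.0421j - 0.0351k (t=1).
0.9317 + 0.3631i + 0.0106j - 0.0088k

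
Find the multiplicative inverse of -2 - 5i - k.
-0.0667 + 0.1667i + 0.0333k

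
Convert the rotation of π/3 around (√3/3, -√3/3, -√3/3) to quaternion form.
0.866 + 0.2887i - 0.2887j - 0.2887k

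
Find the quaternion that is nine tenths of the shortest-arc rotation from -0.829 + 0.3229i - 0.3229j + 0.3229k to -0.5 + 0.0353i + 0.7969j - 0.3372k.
-0.6148 + 0.0833i + 0.732j - 0.2816k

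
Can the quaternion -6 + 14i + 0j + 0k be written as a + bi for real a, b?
Yes. The quaternion -6 + 14i has j- and k-coefficients y = z = 0, so it lies in the complex subalgebra spanned by 1 and i.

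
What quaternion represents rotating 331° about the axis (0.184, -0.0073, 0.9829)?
-0.9681 + 0.0461i - 0.0018j + 0.2461k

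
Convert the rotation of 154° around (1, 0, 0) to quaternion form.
0.225 + 0.9744i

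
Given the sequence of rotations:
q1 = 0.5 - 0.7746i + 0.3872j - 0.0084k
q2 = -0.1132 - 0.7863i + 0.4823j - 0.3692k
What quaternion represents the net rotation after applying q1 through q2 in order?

q2 · q1 = -0.8555 - 0.1666i + 0.4767j - 0.1145k
-0.8555 - 0.1666i + 0.4767j - 0.1145k


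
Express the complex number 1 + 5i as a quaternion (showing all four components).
1 + 5i + 0j + 0k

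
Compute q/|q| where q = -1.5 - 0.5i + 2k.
-0.5883 - 0.1961i + 0.7845k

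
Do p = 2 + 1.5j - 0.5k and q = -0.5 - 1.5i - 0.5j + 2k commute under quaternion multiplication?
No: pq = 0.75 - 0.25i - j + 6.5k ≠ 0.75 - 5.75i - 2.5j + 2k = qp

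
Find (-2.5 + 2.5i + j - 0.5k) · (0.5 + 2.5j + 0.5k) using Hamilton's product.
-3.5 + 3i - 7j + 4.75k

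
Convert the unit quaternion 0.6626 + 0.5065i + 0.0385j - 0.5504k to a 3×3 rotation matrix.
[[0.3912, 0.7684, -0.5065], [-0.6904, -0.119, -0.7136], [-0.6086, 0.6288, 0.484]]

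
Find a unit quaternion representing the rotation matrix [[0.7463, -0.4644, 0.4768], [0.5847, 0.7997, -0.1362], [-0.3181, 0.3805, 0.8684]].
0.9239 + 0.1398i + 0.2151j + 0.2839k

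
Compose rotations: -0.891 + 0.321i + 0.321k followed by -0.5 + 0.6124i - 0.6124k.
0.4455 - 0.7061i - 0.3932j + 0.3851k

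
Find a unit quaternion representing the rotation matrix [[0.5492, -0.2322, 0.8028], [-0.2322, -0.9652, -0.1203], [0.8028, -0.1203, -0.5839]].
0.8801i - 0.1319j + 0.4561k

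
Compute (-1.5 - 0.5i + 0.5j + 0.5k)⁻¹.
-0.5 + 0.1667i - 0.1667j - 0.1667k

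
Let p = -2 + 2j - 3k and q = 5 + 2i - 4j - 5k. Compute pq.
-17 - 26i + 12j - 9k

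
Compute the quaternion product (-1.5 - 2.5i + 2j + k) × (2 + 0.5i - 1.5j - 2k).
3.25 - 8.25i + 1.75j + 7.75k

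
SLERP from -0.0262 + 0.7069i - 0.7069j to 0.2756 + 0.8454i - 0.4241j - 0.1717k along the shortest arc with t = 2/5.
0.0977 + 0.7835i - 0.6096j - 0.0709k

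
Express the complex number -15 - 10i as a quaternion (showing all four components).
-15 - 10i + 0j + 0k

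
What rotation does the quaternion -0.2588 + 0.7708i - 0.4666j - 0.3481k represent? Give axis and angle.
axis = (0.798, -0.4831, -0.3604), θ = 7π/6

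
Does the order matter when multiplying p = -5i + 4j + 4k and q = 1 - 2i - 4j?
Yes: pq = 6 + 11i - 4j + 32k ≠ 6 - 21i + 12j - 24k = qp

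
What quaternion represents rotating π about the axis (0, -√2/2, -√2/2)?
-0.7071j - 0.7071k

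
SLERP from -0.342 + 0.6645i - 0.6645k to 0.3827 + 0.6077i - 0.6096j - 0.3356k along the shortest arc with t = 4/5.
0.2464 + 0.6816i - 0.5235j - 0.448k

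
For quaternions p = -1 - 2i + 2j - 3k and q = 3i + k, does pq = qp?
No: pq = 9 - i - 7j - 7k ≠ 9 - 5i + 7j + 5k = qp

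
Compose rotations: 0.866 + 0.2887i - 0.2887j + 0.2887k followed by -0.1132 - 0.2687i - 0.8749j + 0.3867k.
-0.3847 - 0.4063i - 0.5358j + 0.6324k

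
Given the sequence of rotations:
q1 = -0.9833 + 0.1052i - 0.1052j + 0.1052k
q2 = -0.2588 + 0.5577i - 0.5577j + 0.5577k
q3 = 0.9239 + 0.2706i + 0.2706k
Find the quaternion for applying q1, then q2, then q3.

q2 · q1 = 0.0785 - 0.5756i + 0.5756j - 0.5756k
q3 · q2 · q1 = 0.384 - 0.6663i + 0.5318j - 0.3548k
0.384 - 0.6663i + 0.5318j - 0.3548k


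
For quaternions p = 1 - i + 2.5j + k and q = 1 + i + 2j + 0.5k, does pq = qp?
No: pq = -3.5 - 0.75i + 6j - 3k ≠ -3.5 + 0.75i + 3j + 6k = qp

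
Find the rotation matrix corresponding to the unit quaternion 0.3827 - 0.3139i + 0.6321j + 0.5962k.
[[-0.51, -0.8532, 0.1095], [0.0595, 0.092, 0.994], [-0.8581, 0.5135, 0.0038]]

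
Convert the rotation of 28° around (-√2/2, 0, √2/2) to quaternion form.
0.9703 - 0.1711i + 0.1711k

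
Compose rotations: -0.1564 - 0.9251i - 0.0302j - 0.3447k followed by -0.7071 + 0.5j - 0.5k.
-0.0467 + 0.4667i + 0.4057j + 0.7845k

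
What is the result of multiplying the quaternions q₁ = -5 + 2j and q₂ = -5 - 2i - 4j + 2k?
33 + 14i + 10j - 6k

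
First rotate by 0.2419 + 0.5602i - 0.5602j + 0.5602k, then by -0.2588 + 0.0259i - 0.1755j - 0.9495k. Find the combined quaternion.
0.3565 - 0.7689i - 0.4439j - 0.2909k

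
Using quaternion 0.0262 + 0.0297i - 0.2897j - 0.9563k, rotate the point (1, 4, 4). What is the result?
(-1.153, -1.18, 5.502)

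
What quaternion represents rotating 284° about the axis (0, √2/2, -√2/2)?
-0.788 + 0.4353j - 0.4353k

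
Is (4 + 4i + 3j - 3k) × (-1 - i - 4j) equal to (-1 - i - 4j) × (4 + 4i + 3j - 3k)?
No: pq = 12 - 20i - 16j - 10k ≠ 12 + 4i - 22j + 16k = qp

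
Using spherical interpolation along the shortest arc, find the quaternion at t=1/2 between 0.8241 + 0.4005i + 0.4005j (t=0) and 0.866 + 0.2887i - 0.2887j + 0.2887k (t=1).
0.9129 + 0.3723i + 0.0604j + 0.1559k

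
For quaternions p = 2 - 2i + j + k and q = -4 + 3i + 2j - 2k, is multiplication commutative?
No: pq = -2 + 10i - j - 15k ≠ -2 + 18i + j - k = qp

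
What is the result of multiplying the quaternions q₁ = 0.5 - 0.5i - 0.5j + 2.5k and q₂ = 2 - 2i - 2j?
-1 + 3i - 7j + 5k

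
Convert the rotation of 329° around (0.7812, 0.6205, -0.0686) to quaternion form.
-0.9636 + 0.2088i + 0.1658j - 0.0183k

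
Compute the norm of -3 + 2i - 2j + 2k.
√21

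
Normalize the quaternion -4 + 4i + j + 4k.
-0.5714 + 0.5714i + 0.1429j + 0.5714k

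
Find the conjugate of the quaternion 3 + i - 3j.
3 - i + 3j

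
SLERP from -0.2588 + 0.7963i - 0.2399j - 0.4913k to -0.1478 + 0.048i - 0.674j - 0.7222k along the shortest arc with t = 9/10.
-0.167 + 0.1369i - 0.6525j - 0.7264k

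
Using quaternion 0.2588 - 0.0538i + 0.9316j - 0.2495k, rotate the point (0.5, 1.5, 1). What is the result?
(0.122, 0.753, -1.708)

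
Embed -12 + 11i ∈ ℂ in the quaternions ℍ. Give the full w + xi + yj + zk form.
-12 + 11i + 0j + 0k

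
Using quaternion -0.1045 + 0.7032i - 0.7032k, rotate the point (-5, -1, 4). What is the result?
(-3.864, 0.831, 5.136)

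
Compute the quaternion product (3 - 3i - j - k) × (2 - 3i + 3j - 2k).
-2 - 10i + 4j - 20k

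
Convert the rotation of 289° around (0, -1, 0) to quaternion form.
-0.8141 - 0.5807j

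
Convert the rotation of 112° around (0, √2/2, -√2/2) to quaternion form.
0.5592 + 0.5862j - 0.5862k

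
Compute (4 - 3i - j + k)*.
4 + 3i + j - k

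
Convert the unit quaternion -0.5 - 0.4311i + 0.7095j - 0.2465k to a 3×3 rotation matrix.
[[-0.1283, -0.8582, -0.497], [-0.3652, 0.5068, -0.7809], [0.922, 0.0813, -0.3785]]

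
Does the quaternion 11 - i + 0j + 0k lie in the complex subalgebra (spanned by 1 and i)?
Yes. The quaternion 11 - i has j- and k-coefficients y = z = 0, so it lies in the complex subalgebra spanned by 1 and i.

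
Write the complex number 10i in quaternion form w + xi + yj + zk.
0 + 10i + 0j + 0k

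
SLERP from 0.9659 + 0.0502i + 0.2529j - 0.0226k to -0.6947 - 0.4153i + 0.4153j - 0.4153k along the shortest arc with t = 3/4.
0.8386 + 0.3486i - 0.2608j + 0.3275k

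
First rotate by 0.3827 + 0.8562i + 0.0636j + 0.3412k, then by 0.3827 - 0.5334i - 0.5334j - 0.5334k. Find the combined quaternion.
0.8191 - 0.0245i - 0.4545j + 0.3492k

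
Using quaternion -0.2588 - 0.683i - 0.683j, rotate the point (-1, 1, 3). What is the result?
(1.927, -1.927, -1.891)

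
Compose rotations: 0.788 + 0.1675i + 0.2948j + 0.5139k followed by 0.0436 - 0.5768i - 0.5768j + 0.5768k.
0.0046 - 0.9137i - 0.0486j + 0.4035k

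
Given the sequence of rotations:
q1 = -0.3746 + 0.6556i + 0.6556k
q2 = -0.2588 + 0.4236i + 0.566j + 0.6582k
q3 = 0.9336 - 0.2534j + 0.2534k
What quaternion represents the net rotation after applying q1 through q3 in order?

q2 · q1 = -0.6123 + 0.0427i - 0.0582j - 0.7873k
q3 · q2 · q1 = -0.3869 + 0.2541i + 0.1116j - 0.8794k
-0.3869 + 0.2541i + 0.1116j - 0.8794k


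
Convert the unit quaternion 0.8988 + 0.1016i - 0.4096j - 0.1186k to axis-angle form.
axis = (0.2318, -0.9344, -0.2706), θ = 52°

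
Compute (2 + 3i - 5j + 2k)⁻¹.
0.0476 - 0.0714i + 0.119j - 0.0476k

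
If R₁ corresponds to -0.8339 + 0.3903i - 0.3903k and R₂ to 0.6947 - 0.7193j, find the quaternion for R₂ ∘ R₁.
-0.5793 + 0.5519i + 0.5998j + 0.0096k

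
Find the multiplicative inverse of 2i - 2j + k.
-0.2222i + 0.2222j - 0.1111k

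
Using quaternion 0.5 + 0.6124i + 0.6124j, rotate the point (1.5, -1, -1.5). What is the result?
(-1.294, 1.794, -0.781)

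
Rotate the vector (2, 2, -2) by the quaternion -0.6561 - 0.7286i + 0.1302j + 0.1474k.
(2.624, 0.859, 2.092)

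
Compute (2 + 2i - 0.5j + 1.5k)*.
2 - 2i + 0.5j - 1.5k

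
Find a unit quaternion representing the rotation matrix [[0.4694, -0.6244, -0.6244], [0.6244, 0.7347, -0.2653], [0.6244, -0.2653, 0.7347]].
0.8571 - 0.3642j + 0.3642k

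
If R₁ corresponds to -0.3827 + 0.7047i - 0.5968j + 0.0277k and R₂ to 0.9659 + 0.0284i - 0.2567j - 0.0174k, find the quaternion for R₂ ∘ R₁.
-0.5424 + 0.6523i - 0.4913j + 0.1974k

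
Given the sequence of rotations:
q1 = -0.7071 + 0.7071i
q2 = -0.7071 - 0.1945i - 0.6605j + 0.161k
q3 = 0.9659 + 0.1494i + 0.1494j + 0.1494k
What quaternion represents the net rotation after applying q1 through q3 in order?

q2 · q1 = 0.6375 - 0.3625i + 0.5809j + 0.3532k
q3 · q2 · q1 = 0.5304 - 0.2889i + 0.5494j + 0.5773k
0.5304 - 0.2889i + 0.5494j + 0.5773k


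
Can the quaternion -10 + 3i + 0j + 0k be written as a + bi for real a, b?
Yes. The quaternion -10 + 3i has j- and k-coefficients y = z = 0, so it lies in the complex subalgebra spanned by 1 and i.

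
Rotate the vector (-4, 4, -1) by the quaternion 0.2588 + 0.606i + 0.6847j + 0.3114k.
(2.469, -3.791, 3.54)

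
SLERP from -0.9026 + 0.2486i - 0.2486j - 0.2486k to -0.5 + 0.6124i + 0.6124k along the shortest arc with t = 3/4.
-0.6876 + 0.5808i - 0.0758j + 0.4292k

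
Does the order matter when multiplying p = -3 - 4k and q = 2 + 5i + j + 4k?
Yes: pq = 10 - 11i - 23j - 20k ≠ 10 - 19i + 17j - 20k = qp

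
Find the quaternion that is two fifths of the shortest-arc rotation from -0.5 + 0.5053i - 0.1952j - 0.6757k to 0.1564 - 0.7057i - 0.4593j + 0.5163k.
-0.3907 + 0.6352i + 0.0758j - 0.6619k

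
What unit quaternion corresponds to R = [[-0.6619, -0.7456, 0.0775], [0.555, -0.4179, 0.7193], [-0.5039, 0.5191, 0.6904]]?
0.3907 - 0.1281i + 0.372j + 0.8322k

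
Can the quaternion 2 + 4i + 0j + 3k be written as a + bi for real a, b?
No. The quaternion 2 + 4i + 3k has j-coefficient y = 0 and k-coefficient z = 3, not both zero, so it does not lie in the complex subalgebra spanned by 1 and i.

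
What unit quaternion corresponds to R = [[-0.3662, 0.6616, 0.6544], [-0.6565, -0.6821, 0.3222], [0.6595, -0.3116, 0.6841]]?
-0.3987 + 0.3974i + 0.0032j + 0.8265k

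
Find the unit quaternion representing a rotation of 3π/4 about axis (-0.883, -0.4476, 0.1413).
0.3827 - 0.8158i - 0.4135j + 0.1305k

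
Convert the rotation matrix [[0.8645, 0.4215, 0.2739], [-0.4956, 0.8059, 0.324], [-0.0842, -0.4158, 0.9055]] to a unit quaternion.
0.9455 - 0.1956i + 0.0947j - 0.2425k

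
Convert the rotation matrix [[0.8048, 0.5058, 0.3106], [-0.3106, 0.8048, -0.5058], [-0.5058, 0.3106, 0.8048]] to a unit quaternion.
0.9239 + 0.2209i + 0.2209j - 0.2209k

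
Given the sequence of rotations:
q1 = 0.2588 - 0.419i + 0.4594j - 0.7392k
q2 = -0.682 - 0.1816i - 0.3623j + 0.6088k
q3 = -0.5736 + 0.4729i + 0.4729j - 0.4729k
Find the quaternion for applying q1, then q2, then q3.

q2 · q1 = 0.3639 + 0.2269i - 0.7964j + 0.4265k
q3 · q2 · q1 = 0.2623 - 0.133i + 0.3199j - 0.9006k
0.2623 - 0.133i + 0.3199j - 0.9006k


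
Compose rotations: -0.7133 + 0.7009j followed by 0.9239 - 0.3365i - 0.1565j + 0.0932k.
-0.5493 + 0.1747i + 0.7592j - 0.3023k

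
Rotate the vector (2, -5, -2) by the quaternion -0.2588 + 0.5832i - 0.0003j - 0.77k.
(3.419, 4.522, -0.929)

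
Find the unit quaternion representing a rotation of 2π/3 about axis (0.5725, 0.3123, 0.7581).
0.5 + 0.4958i + 0.2705j + 0.6565k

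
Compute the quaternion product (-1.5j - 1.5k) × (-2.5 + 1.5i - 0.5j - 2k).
-3.75 + 2.25i + 1.5j + 6k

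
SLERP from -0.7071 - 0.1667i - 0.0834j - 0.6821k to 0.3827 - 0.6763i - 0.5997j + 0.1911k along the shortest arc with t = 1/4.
-0.7404 + 0.0831i + 0.1294j - 0.6543k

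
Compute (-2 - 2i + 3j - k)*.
-2 + 2i - 3j + k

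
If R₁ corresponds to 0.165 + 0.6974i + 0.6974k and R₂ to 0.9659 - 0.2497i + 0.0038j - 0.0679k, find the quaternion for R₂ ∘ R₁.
0.3809 + 0.6351i + 0.1274j + 0.6598k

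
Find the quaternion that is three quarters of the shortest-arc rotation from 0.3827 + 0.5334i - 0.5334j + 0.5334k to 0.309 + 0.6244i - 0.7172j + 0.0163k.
0.3381 + 0.62i - 0.6913j + 0.1529k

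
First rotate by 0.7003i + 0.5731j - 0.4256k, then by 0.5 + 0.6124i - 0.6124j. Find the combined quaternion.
-0.0779 + 0.6108i + 0.5472j + 0.567k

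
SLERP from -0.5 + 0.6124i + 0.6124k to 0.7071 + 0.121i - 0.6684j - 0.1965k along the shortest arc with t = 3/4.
-0.7454 + 0.0901i + 0.5572j + 0.3548k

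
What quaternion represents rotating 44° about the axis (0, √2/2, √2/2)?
0.9272 + 0.2649j + 0.2649k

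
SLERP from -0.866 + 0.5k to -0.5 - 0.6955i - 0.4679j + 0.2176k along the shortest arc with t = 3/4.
-0.6594 - 0.5632i - 0.3789j + 0.3231k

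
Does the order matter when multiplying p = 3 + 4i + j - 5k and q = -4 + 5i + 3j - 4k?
Yes: pq = -55 + 10i - 4j + 15k ≠ -55 - 12i + 14j + k = qp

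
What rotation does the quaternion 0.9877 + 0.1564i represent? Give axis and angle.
axis = (1, 0, 0), θ = 18°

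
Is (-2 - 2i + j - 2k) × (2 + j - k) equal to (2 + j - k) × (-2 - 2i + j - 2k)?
No: pq = -7 - 3i - 2j - 4k ≠ -7 - 5i + 2j = qp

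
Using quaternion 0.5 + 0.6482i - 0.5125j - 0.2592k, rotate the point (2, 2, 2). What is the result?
(-1.827, -2.562, 1.449)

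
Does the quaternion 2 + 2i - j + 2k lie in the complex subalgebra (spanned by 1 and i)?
No. The quaternion 2 + 2i - j + 2k has j-coefficient y = -1 and k-coefficient z = 2, not both zero, so it does not lie in the complex subalgebra spanned by 1 and i.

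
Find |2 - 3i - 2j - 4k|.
√33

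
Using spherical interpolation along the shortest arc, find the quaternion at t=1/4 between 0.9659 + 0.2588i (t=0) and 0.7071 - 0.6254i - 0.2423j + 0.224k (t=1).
0.9949 + 0.0251i - 0.0718j + 0.0664k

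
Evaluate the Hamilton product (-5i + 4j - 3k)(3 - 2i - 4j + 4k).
18 - 11i + 38j + 19k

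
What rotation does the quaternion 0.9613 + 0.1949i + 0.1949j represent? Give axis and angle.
axis = (√2/2, √2/2, 0), θ = 32°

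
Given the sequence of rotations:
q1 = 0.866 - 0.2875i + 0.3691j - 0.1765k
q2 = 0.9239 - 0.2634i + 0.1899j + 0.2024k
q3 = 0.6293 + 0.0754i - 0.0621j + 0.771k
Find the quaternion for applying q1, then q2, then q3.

q2 · q1 = 0.69 - 0.6019i + 0.4008j - 0.0304k
q3 · q2 · q1 = 0.5279 - 0.6339i - 0.2524j + 0.5057k
0.5279 - 0.6339i - 0.2524j + 0.5057k


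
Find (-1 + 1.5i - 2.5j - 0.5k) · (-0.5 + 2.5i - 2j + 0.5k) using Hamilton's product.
-8 - 5.5i + 1.25j + 3k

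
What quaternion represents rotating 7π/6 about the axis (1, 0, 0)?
-0.2588 + 0.9659i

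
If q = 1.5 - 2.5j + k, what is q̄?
1.5 + 2.5j - k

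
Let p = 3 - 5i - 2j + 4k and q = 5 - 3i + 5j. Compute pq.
10 - 54i - 7j - 11k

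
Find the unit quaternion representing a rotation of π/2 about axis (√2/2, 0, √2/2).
0.7071 + 0.5i + 0.5k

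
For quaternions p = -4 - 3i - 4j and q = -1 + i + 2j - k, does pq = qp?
No: pq = 15 + 3i - 7j + 2k ≠ 15 - 5i - j + 6k = qp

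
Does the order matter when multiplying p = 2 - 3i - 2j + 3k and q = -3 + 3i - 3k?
Yes: pq = 12 + 21i + 6j - 9k ≠ 12 + 9i + 6j - 21k = qp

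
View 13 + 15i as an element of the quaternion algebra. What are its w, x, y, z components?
13 + 15i + 0j + 0k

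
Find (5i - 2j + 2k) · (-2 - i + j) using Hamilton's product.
7 - 12i + 2j - k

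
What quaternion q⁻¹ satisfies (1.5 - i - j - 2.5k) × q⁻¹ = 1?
0.1429 + 0.0952i + 0.0952j + 0.2381k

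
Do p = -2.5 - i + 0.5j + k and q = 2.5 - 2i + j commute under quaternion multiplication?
No: pq = -8.75 + 1.5i - 3.25j + 2.5k ≠ -8.75 + 3.5i + 0.75j + 2.5k = qp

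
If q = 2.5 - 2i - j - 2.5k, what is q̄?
2.5 + 2i + j + 2.5k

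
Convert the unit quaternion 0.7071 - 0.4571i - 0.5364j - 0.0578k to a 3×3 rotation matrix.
[[0.4179, 0.5721, -0.7057], [0.4086, 0.5754, 0.7084], [0.8114, -0.5844, 0.0067]]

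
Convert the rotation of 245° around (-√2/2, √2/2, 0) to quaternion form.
-0.5373 - 0.5964i + 0.5964j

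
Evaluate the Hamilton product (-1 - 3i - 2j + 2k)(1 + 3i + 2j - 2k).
16 - 6i - 4j + 4k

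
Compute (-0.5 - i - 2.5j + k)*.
-0.5 + i + 2.5j - k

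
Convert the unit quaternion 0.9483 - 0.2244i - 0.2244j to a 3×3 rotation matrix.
[[0.8993, 0.1007, -0.4256], [0.1007, 0.8993, 0.4256], [0.4256, -0.4256, 0.7986]]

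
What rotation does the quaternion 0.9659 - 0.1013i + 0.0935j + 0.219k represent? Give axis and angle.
axis = (-0.3915, 0.3613, 0.8463), θ = π/6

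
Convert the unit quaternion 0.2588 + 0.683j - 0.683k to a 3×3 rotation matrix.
[[-0.866, 0.3535, 0.3535], [-0.3535, 0.067, -0.933], [-0.3535, -0.933, 0.067]]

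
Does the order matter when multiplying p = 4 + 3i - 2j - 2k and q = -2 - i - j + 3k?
Yes: pq = -1 - 18i - 7j + 11k ≠ -1 - 2i + 7j + 21k = qp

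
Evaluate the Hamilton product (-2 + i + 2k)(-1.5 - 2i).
5 + 2.5i - 4j - 3k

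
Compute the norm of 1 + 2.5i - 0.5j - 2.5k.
3.708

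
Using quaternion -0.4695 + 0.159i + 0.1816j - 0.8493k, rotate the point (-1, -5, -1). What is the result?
(4.648, 1.77, 1.505)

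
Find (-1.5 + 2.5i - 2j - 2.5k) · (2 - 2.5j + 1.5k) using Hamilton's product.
-4.25 - 4.25i - 4j - 13.5k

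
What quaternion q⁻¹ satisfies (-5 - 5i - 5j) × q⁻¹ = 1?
-0.0667 + 0.0667i + 0.0667j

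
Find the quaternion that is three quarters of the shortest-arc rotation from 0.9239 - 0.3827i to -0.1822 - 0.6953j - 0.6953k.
0.4822 - 0.1333i + 0.6123j + 0.6123k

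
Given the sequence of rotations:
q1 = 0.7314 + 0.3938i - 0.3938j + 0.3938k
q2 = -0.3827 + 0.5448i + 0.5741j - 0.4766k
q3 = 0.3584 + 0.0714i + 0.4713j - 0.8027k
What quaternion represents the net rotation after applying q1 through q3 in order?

q2 · q1 = -0.0807 + 0.2862i + 0.1684j - 0.9399k
q3 · q2 · q1 = -0.8832 - 0.211i - 0.1403j - 0.3949k
-0.8832 - 0.211i - 0.1403j - 0.3949k


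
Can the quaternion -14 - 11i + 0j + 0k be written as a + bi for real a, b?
Yes. The quaternion -14 - 11i has j- and k-coefficients y = z = 0, so it lies in the complex subalgebra spanned by 1 and i.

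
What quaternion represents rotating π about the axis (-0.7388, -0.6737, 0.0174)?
-0.7388i - 0.6737j + 0.0174k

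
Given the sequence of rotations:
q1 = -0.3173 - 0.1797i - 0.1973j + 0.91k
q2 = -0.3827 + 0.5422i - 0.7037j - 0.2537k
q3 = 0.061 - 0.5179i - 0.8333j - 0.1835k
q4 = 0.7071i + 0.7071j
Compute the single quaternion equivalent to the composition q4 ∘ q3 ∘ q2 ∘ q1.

q2 · q1 = 0.3109 - 0.7937i - 0.149j - 0.5012k
q3 · q2 · q1 = -0.6082 + 0.1809i - 0.3821j - 0.6718k
q4 · q3 · q2 · q1 = 0.1423 - 0.9051i + 0.045j - 0.3981k
0.1423 - 0.9051i + 0.045j - 0.3981k


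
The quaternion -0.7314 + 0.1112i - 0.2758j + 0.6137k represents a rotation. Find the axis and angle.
axis = (0.1631, -0.4044, 0.8999), θ = 274°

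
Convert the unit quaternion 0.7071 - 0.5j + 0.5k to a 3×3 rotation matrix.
[[0, -0.7071, -0.7071], [0.7071, 0.5, -0.5], [0.7071, -0.5, 0.5]]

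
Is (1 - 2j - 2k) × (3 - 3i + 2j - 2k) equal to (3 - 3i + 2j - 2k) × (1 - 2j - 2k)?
No: pq = 3 + 5i + 2j - 14k ≠ 3 - 11i - 10j - 2k = qp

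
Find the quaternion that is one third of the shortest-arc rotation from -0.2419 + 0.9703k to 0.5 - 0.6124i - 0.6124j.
-0.4345 + 0.2866i + 0.2866j + 0.8043k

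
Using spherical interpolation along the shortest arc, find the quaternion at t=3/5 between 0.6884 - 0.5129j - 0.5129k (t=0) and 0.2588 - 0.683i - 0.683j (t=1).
0.4942 - 0.4598i - 0.6982j - 0.2384k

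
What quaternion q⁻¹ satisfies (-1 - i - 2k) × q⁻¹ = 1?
-0.1667 + 0.1667i + 0.3333k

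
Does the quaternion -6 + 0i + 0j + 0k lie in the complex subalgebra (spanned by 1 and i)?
Yes. The quaternion -6 has j- and k-coefficients y = z = 0, so it lies in the complex subalgebra spanned by 1 and i.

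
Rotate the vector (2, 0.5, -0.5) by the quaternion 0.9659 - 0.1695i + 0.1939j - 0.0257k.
(1.647, 0.081, -1.334)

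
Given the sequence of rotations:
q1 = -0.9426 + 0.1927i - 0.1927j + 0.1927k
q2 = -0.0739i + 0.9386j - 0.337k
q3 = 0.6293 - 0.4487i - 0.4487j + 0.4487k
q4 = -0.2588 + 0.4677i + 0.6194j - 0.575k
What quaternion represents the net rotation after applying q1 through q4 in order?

q2 · q1 = 0.26 + 0.1856i - 0.9354j + 0.151k
q3 · q2 · q1 = -0.2406 + 0.3521i - 0.5543j + 0.7147k
q4 · q3 · q2 · q1 = 0.6519 - 0.0797i - 0.5423j - 0.524k
0.6519 - 0.0797i - 0.5423j - 0.524k


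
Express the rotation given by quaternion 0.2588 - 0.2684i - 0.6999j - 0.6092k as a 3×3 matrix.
[[-0.722, 0.691, -0.0352], [0.0604, 0.1137, 0.9917], [0.6893, 0.7138, -0.1238]]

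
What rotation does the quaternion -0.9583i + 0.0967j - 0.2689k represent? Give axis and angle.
axis = (-0.9583, 0.0967, -0.2689), θ = π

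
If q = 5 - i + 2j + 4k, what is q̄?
5 + i - 2j - 4k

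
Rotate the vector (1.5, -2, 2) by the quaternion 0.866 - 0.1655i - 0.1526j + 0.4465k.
(1.454, 0.444, 2.818)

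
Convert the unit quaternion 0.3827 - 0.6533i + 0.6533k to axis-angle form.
axis = (-√2/2, 0, √2/2), θ = 3π/4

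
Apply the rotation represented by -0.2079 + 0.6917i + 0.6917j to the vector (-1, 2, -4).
(3.021, -2.021, 2.792)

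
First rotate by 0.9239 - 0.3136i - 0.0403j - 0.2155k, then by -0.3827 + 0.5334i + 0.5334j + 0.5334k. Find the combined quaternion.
-0.0499 + 0.5194i + 0.4559j + 0.7211k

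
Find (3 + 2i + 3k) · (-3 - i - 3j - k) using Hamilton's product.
-4 - 10j - 18k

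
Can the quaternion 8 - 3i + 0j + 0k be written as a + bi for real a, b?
Yes. The quaternion 8 - 3i has j- and k-coefficients y = z = 0, so it lies in the complex subalgebra spanned by 1 and i.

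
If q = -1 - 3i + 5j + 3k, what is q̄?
-1 + 3i - 5j - 3k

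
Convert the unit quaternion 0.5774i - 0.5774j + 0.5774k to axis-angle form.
axis = (√3/3, -√3/3, √3/3), θ = π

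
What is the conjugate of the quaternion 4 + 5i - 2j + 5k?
4 - 5i + 2j - 5k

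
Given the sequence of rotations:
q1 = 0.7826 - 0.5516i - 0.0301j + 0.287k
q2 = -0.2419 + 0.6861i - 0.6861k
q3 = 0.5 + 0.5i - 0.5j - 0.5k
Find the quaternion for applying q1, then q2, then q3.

q2 · q1 = 0.3861 + 0.6497i + 0.1888j - 0.627k
q3 · q2 · q1 = -0.3509 + 0.9258i - 0.11j - 0.0873k
-0.3509 + 0.9258i - 0.11j - 0.0873k


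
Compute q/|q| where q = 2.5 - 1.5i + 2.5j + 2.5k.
0.5455 - 0.3273i + 0.5455j + 0.5455k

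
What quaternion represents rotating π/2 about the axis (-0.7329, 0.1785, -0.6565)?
0.7071 - 0.5182i + 0.1262j - 0.4642k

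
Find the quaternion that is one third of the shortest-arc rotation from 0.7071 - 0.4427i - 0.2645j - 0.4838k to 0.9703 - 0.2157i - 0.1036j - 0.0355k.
0.8289 - 0.3811i - 0.2188j - 0.3461k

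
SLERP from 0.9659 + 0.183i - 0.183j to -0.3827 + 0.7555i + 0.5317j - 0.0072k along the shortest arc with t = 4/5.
0.5887 - 0.6208i - 0.5177j + 0.0064k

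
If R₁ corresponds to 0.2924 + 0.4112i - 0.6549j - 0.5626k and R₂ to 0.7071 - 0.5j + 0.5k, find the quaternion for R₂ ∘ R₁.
0.1606 + 0.8995i - 0.4037j - 0.046k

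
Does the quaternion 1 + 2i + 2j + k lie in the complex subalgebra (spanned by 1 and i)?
No. The quaternion 1 + 2i + 2j + k has j-coefficient y = 2 and k-coefficient z = 1, not both zero, so it does not lie in the complex subalgebra spanned by 1 and i.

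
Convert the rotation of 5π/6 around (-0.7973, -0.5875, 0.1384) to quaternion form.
0.2588 - 0.7701i - 0.5675j + 0.1337k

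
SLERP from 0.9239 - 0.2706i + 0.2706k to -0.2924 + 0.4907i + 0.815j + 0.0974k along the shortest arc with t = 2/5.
0.7947 - 0.4323i - 0.4015j + 0.1426k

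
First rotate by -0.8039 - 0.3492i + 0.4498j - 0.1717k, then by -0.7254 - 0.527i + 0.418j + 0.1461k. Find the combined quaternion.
0.2362 + 0.5395i - 0.8038j - 0.084k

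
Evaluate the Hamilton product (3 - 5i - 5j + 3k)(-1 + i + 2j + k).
9 - 3i + 19j - 5k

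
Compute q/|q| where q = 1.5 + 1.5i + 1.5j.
0.5774 + 0.5774i + 0.5774j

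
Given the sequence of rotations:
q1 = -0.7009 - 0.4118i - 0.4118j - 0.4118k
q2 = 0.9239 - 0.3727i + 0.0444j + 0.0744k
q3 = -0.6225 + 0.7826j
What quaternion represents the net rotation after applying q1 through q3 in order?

q2 · q1 = -0.7521 - 0.1069i - 0.5957j - 0.2608k
q3 · q2 · q1 = 0.9344 - 0.1376i - 0.2178j + 0.246k
0.9344 - 0.1376i - 0.2178j + 0.246k


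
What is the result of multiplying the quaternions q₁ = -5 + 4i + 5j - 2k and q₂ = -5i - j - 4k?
17 + 3i + 31j + 41k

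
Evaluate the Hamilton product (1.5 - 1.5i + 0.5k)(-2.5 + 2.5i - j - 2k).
1 + 8i - 3.25j - 2.75k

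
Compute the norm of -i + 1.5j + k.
2.062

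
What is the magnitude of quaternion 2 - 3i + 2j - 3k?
√26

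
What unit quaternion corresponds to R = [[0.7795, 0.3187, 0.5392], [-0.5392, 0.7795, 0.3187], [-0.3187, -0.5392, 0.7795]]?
0.9136 - 0.2348i + 0.2348j - 0.2348k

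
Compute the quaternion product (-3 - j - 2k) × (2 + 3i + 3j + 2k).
1 - 5i - 17j - 7k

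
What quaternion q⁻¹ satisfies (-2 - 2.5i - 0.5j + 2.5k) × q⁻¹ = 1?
-0.1194 + 0.1493i + 0.0299j - 0.1493k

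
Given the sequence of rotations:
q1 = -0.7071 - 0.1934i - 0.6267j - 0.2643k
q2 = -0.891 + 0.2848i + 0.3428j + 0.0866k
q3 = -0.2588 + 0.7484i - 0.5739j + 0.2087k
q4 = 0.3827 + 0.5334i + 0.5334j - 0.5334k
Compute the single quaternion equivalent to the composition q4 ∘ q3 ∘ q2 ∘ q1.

q2 · q1 = 0.9228 - 0.0654i + 0.3745j + 0.0621k
q3 · q2 · q1 = 0.0121 + 0.5938i - 0.6866j + 0.4193k
q4 · q3 · q2 · q1 = 0.2778 + 0.0911i - 0.7967j - 0.529k
0.2778 + 0.0911i - 0.7967j - 0.529k


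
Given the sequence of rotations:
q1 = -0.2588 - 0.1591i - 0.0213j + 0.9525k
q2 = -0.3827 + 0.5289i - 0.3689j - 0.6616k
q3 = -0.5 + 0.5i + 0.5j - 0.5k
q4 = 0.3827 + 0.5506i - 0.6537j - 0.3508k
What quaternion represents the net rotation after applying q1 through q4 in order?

q2 · q1 = 0.8055 - 0.4415i - 0.2949j - 0.2633k
q3 · q2 · q1 = -0.1662 + 0.3444i + 0.9026j - 0.1978k
q4 · q3 · q2 · q1 = 0.2674 + 0.4862i + 0.4422j + 0.7047k
0.2674 + 0.4862i + 0.4422j + 0.7047k


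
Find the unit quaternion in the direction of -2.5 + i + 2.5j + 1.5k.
-0.6299 + 0.252i + 0.6299j + 0.378k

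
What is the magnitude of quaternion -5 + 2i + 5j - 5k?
√79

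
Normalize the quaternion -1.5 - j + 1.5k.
-0.6396 - 0.4264j + 0.6396k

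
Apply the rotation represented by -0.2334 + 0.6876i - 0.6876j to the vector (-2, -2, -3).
(0.819, 0.819, 3.957)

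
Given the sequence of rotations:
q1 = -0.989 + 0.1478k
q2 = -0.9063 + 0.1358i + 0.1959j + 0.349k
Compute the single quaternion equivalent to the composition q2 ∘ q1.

q2 · q1 = 0.8447 - 0.1054i - 0.2138j - 0.4791k
0.8447 - 0.1054i - 0.2138j - 0.4791k


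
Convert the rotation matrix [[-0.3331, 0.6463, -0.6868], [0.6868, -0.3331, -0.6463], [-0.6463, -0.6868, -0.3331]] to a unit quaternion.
0.0175 - 0.5773i - 0.5773j + 0.5773k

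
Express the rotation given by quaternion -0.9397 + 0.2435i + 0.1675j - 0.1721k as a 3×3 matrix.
[[0.8847, -0.2419, -0.3986], [0.405, 0.8222, 0.4], [0.231, -0.5153, 0.8253]]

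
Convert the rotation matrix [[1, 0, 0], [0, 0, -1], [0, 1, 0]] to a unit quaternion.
0.7071 + 0.7071i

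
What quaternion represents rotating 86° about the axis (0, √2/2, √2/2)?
0.7314 + 0.4822j + 0.4822k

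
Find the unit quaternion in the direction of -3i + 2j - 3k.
-0.6396i + 0.4264j - 0.6396k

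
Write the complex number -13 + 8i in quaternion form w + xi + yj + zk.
-13 + 8i + 0j + 0k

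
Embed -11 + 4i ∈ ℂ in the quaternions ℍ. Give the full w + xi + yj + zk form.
-11 + 4i + 0j + 0k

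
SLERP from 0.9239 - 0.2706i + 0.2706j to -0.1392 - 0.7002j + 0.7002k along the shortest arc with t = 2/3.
0.502 - 0.1153i + 0.661j - 0.5457k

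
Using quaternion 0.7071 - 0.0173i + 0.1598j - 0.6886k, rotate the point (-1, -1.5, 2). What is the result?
(-0.953, 0.512, 2.466)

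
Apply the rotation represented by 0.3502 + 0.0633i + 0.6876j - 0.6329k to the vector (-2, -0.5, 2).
(2.031, -1.212, 1.629)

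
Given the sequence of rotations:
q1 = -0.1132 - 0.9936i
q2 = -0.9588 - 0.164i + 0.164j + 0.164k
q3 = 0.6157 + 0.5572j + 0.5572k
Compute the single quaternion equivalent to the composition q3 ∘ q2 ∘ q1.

q2 · q1 = -0.0544 + 0.9712i - 0.1815j + 0.1444k
q3 · q2 · q1 = -0.0128 + 0.7796i + 0.3991j - 0.4826k
-0.0128 + 0.7796i + 0.3991j - 0.4826k


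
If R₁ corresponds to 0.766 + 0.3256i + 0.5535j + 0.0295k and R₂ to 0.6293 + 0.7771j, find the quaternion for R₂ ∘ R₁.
0.0519 + 0.2278i + 0.9436j - 0.2345k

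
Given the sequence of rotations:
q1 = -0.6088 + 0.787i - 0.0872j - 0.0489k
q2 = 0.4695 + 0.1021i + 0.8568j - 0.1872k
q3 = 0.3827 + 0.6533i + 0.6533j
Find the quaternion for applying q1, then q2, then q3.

q2 · q1 = -0.3006 + 0.2491i - 0.7049j - 0.5922k
q3 · q2 · q1 = 0.1827 - 0.4879i - 0.0793j - 0.8499k
0.1827 - 0.4879i - 0.0793j - 0.8499k


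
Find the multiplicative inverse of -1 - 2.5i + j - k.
-0.1081 + 0.2703i - 0.1081j + 0.1081k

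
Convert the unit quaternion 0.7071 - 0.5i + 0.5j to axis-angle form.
axis = (-√2/2, √2/2, 0), θ = π/2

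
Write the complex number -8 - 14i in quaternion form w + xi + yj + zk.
-8 - 14i + 0j + 0k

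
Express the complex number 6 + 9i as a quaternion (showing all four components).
6 + 9i + 0j + 0k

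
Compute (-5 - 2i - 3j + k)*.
-5 + 2i + 3j - k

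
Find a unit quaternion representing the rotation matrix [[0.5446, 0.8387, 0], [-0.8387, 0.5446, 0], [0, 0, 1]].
0.8788 - 0.4772k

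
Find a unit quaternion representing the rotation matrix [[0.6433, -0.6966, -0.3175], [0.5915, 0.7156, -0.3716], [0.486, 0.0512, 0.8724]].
0.8988 + 0.1176i - 0.2235j + 0.3583k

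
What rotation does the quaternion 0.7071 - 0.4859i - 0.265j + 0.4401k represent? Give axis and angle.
axis = (-0.6872, -0.3748, 0.6224), θ = π/2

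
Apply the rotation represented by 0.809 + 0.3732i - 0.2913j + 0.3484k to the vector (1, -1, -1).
(1.58, 0.674, -0.221)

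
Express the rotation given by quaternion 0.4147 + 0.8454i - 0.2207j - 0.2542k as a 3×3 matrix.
[[0.7733, -0.1623, -0.6128], [-0.584, -0.5586, -0.589], [-0.2468, 0.8134, -0.5268]]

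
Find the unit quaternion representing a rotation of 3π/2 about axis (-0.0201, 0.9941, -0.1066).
-0.7071 - 0.0142i + 0.7029j - 0.0754k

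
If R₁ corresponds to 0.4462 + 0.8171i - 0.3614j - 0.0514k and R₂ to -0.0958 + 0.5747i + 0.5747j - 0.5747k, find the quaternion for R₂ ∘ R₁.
-0.3342 - 0.0591i - 0.149j - 0.9288k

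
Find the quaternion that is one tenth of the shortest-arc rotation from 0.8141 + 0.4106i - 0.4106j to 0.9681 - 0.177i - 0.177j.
0.8475 + 0.3558i - 0.3939j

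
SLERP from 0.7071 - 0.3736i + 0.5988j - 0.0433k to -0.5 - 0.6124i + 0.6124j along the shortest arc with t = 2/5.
0.2599 - 0.5945i + 0.7603j - 0.0319k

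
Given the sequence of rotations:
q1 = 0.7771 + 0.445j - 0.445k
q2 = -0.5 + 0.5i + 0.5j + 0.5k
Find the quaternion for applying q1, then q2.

q2 · q1 = -0.3886 - 0.0565i + 0.3886j + 0.8336k
-0.3886 - 0.0565i + 0.3886j + 0.8336k
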